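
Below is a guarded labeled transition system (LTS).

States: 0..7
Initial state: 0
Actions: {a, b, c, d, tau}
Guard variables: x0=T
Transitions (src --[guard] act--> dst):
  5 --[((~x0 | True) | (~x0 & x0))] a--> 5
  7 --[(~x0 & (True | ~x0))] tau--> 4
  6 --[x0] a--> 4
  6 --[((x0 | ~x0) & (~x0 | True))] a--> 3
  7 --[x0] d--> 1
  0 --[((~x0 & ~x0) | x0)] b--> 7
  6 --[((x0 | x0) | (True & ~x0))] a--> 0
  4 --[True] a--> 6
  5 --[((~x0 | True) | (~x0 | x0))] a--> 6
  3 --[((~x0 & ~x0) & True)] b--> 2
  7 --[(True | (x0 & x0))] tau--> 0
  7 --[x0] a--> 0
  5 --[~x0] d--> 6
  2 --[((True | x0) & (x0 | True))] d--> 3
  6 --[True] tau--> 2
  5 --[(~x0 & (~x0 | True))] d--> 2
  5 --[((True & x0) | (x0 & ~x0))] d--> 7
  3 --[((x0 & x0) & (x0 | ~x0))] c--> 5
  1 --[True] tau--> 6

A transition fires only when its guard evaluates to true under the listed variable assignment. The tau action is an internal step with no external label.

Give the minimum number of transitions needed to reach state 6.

Answer: 3

Analysis:
Breadth-first toward 6:
  depth 0: {0}
  depth 1: {7}
  depth 2: {1}
  depth 3: {6}
6 enters at depth 3; path b·d·tau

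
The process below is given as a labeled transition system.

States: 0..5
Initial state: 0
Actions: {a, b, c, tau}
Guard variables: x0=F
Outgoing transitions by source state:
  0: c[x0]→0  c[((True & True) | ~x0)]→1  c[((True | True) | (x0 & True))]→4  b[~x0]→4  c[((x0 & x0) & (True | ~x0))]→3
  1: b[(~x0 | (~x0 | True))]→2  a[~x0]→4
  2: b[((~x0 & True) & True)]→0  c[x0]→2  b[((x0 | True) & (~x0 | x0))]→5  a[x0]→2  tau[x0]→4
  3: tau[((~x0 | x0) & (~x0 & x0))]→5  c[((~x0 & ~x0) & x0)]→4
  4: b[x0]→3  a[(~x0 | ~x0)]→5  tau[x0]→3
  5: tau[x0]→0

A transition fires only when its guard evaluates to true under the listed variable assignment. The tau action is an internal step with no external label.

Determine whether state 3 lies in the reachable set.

Answer: UNREACHABLE

Trace:
Guard filter leaves 8 enabled edge(s).
Layer 0: {0}
Layer 1: {1,4}  now seen {0,1,4}
Layer 2: {2,5}  now seen {0,1,2,4,5}
Reach set: {0,1,2,4,5}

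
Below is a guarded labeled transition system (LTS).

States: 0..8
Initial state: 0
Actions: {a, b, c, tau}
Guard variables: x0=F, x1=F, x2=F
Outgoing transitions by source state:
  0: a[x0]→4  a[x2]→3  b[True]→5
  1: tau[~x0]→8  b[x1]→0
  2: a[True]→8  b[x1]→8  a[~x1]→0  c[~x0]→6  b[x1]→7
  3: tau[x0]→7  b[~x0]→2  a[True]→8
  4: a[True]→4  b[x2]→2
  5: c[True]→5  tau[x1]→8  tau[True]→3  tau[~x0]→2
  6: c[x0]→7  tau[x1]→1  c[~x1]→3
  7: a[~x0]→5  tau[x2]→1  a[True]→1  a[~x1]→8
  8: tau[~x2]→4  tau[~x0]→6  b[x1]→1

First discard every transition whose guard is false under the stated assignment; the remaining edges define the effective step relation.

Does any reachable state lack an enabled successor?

Answer: DEADLOCK-FREE

Trace:
Reach set: {0,2,3,4,5,6,8}
  0: b→5  [1 out]
  2: a→0  a→8  c→6  [3 out]
  3: a→8  b→2  [2 out]
  4: a→4  [1 out]
  5: c→5  tau→2  tau→3  [3 out]
  6: c→3  [1 out]
  8: tau→4  tau→6  [2 out]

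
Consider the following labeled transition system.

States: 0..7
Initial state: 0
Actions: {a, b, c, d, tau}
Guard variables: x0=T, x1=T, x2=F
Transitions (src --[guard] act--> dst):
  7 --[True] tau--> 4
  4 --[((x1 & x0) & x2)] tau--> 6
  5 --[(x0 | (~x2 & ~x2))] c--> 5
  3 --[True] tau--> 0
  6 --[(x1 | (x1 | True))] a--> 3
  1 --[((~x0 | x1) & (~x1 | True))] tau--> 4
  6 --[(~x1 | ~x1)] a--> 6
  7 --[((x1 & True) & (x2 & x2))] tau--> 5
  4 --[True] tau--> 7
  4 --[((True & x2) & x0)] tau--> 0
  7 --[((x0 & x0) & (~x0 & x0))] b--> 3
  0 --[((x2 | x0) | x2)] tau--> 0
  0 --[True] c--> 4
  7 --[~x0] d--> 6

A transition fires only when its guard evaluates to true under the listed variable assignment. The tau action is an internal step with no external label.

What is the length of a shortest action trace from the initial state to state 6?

BFS to 6:
  depth 0: {0}
  depth 1: {4}
  depth 2: {7}
6 never appears.

Answer: UNREACHABLE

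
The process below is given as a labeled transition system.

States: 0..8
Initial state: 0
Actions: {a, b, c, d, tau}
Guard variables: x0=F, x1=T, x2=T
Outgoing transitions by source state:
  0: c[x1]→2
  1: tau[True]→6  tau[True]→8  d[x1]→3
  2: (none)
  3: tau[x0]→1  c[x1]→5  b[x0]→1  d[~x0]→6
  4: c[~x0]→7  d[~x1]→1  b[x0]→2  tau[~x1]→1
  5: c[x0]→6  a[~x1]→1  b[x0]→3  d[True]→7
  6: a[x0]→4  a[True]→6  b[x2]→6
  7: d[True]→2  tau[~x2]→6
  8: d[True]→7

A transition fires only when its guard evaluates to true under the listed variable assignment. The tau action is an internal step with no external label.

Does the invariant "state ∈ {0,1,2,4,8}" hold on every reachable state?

Answer: INVARIANT HOLDS

Analysis:
Allowed set {0,1,2,4,8}
Reachable = {0,2}
  0: ✓
  2: ✓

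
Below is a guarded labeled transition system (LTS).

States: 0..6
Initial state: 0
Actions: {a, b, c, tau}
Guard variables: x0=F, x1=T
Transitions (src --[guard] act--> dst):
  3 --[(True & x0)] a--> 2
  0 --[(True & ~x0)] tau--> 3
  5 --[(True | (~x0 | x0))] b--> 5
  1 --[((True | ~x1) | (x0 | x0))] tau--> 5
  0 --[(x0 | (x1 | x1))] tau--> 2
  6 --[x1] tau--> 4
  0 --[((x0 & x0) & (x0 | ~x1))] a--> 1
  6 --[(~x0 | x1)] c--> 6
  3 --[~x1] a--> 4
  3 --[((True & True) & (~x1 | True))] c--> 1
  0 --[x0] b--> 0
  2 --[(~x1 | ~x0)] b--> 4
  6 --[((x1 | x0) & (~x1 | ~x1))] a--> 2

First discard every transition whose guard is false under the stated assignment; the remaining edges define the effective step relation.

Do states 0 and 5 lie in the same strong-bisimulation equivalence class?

Answer: NOT BISIMILAR

Analysis:
Compute ~ classes (split until stable):
  round 0: {{0,1,2,3,4,5,6}}
  round 1: {{0,1},{2,5},{3},{4},{6}}
  round 2: {{0},{1},{2},{3},{4},{5},{6}}
stable after 3 split(s): 7 block(s)
class of 0: {0}; class of 5: {5}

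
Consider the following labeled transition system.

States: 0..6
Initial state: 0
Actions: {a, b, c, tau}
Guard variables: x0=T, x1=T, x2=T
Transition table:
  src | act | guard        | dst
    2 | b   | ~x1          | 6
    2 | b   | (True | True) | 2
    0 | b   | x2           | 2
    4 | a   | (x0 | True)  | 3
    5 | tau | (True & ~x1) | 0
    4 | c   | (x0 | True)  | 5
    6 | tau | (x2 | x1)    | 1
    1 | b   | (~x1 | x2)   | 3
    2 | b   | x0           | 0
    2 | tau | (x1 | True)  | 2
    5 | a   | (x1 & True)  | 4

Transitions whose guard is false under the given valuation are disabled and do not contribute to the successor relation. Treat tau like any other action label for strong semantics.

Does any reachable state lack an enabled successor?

Answer: DEADLOCK-FREE

Analysis:
R = {0,2}
  0: b→2  [1 exit(s)]
  2: b→0  b→2  tau→2  [3 exit(s)]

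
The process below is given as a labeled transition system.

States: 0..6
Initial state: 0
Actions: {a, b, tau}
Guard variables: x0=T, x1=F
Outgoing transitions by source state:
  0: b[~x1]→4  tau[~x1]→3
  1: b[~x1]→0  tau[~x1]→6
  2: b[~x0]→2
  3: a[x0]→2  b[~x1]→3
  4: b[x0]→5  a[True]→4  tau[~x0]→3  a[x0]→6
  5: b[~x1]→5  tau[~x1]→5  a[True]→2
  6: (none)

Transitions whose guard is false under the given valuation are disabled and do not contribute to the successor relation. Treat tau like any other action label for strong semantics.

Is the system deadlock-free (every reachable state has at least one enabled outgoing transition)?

Answer: DEADLOCK at state 2

Trace:
Reachable = {0,2,3,4,5,6}
  0: b→4  tau→3  [2 exit(s)]
  2: ∅  [no exit]
  3: a→2  b→3  [2 exit(s)]
  4: a→4  a→6  b→5  [3 exit(s)]
  5: a→2  b→5  tau→5  [3 exit(s)]
  6: ∅  [no exit]
Path to 2: tau·a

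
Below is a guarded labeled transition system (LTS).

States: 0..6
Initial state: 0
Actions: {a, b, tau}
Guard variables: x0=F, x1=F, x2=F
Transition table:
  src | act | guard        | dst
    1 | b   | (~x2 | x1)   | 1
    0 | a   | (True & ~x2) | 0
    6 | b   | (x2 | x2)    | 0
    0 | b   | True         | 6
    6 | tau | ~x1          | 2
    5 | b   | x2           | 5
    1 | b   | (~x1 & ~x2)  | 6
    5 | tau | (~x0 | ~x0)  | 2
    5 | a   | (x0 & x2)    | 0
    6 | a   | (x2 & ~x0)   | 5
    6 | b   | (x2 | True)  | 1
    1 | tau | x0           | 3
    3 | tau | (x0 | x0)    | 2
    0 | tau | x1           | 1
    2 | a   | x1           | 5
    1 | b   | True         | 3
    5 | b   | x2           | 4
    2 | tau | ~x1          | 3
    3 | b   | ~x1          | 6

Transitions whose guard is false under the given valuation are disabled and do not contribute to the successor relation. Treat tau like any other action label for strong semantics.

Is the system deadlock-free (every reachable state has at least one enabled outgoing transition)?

Answer: DEADLOCK-FREE

Analysis:
Reach set: {0,1,2,3,6}
  0: a→0  b→6  [2 exit(s)]
  1: b→1  b→3  b→6  [3 exit(s)]
  2: tau→3  [1 exit(s)]
  3: b→6  [1 exit(s)]
  6: b→1  tau→2  [2 exit(s)]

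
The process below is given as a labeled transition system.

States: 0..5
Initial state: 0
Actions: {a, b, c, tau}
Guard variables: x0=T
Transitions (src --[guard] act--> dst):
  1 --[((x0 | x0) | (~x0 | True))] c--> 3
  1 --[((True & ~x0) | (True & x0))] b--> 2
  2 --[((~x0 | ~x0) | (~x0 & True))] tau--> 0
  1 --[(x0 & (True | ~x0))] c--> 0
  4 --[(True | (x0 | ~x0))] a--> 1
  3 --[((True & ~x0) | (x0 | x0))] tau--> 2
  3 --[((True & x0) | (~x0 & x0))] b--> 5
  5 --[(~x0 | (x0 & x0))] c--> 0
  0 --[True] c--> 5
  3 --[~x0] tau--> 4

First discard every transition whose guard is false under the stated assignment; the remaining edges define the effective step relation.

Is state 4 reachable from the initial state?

Answer: UNREACHABLE

Analysis:
After dropping false guards: 8 live edges.
depth 0: {0}
depth 1: {5}  cumulative {0,5}
Reach set: {0,5}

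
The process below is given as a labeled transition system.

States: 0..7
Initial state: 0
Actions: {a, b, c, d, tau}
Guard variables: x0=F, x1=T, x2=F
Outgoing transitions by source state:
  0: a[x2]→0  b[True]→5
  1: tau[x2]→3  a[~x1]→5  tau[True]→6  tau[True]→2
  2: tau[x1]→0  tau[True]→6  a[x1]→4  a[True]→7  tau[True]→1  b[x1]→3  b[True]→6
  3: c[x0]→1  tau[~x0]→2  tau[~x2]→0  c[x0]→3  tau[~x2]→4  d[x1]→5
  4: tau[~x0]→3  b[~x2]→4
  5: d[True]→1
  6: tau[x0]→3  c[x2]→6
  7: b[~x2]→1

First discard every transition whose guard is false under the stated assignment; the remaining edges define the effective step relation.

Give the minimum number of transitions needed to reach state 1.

Answer: 2

Analysis:
BFS to 1:
  Layer 0: {0}
  Layer 1: {5}
  Layer 2: {1}
first hit 1 at d=2 via b·d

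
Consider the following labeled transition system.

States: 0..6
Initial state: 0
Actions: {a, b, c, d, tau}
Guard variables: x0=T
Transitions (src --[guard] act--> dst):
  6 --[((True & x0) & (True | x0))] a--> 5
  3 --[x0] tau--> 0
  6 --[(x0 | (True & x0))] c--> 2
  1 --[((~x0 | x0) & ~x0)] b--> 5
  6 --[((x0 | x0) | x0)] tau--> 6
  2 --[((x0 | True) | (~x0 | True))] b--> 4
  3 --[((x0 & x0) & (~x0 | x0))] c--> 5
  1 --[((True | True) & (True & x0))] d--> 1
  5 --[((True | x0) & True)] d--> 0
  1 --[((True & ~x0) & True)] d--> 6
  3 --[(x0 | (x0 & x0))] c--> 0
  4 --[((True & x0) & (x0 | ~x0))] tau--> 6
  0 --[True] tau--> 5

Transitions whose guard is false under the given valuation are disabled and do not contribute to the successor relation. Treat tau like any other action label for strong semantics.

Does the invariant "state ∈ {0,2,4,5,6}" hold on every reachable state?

Answer: INVARIANT HOLDS

Analysis:
Safe = {0,2,4,5,6}
Reachable = {0,5}
  0: safe
  5: safe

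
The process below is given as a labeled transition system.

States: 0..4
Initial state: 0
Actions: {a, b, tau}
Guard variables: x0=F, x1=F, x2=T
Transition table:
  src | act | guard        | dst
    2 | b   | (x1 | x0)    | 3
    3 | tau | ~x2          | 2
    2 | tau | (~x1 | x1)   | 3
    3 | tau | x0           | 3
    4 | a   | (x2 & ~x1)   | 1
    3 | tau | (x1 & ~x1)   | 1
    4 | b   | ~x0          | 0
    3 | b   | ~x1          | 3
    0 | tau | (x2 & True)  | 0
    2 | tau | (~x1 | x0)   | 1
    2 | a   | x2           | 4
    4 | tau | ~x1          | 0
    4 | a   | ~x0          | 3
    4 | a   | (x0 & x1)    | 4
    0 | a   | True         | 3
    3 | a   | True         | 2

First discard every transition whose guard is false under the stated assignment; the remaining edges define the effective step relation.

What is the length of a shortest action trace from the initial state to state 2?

Answer: 2

Trace:
BFS to 2:
  depth 0: {0}
  depth 1: {3}
  depth 2: {2}
2 enters at depth 2; path a·a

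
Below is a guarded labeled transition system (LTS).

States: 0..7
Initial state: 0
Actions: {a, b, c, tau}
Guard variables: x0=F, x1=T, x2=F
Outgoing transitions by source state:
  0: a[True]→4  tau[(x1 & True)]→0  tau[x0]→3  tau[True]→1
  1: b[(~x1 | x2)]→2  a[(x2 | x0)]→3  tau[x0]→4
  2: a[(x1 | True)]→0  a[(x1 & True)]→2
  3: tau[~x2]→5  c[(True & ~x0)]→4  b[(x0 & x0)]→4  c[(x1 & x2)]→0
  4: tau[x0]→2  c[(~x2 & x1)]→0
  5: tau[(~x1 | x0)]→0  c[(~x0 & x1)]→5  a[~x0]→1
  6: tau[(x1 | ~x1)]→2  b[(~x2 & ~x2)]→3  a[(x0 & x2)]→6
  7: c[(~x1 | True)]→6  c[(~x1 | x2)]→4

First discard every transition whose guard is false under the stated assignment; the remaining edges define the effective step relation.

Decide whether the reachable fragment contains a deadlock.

Reachable = {0,1,4}
  0: a→4  tau→0  tau→1  [deg 3]
  1: ∅  [deadlock]
  4: c→0  [deg 1]
witness 1: tau

Answer: DEADLOCK at state 1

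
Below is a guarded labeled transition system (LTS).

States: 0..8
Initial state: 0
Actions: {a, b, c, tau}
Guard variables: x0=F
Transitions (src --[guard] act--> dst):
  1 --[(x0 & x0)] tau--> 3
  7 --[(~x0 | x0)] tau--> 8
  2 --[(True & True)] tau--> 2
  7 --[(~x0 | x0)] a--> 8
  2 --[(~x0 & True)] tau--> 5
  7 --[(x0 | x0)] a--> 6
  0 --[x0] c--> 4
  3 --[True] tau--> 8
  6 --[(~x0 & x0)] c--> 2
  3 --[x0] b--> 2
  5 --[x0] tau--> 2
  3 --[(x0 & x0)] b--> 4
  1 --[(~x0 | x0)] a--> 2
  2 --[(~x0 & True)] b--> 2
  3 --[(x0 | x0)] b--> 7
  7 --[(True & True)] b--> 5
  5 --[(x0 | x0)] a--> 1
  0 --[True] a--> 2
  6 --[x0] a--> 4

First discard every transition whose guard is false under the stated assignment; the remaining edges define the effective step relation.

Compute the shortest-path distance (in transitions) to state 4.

Answer: UNREACHABLE

Trace:
BFS to 4:
  Layer 0: {0}
  Layer 1: {2}
  Layer 2: {5}
4 never appears.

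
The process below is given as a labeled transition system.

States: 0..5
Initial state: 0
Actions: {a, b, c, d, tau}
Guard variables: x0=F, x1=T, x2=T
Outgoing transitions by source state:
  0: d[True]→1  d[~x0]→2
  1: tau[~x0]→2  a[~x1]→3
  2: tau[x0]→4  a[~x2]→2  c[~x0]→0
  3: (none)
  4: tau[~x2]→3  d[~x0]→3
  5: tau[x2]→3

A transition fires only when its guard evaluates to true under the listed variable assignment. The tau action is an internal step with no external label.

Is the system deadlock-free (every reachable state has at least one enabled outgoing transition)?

Reach set: {0,1,2}
  0: d→1  d→2  [2 exit(s)]
  1: tau→2  [1 exit(s)]
  2: c→0  [1 exit(s)]

Answer: DEADLOCK-FREE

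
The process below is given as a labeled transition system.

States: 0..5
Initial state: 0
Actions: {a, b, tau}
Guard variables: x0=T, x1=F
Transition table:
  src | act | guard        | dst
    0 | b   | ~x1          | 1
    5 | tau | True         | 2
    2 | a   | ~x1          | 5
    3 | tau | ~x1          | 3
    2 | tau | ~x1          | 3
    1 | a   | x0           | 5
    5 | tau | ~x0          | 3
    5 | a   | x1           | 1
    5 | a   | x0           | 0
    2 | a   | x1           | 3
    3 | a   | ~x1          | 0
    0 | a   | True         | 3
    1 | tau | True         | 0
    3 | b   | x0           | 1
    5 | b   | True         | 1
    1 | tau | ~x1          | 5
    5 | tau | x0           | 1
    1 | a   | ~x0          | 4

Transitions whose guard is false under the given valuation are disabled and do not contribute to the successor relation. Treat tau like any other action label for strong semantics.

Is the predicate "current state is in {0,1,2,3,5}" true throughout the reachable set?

Answer: INVARIANT HOLDS

Analysis:
Inv-set: {0,1,2,3,5}
Reach set: {0,1,2,3,5}
  0: ok
  1: ok
  2: ok
  3: ok
  5: ok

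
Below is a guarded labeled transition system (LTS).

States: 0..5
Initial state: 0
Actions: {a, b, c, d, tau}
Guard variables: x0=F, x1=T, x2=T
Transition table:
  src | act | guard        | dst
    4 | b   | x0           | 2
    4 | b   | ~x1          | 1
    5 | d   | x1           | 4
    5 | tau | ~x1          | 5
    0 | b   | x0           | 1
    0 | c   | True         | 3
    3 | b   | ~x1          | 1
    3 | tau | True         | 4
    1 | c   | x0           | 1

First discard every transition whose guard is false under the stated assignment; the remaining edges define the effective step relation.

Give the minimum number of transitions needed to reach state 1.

Answer: UNREACHABLE

Trace:
Layered search for 1:
  Layer 0: {0}
  Layer 1: {3}
  Layer 2: {4}
1 never appears.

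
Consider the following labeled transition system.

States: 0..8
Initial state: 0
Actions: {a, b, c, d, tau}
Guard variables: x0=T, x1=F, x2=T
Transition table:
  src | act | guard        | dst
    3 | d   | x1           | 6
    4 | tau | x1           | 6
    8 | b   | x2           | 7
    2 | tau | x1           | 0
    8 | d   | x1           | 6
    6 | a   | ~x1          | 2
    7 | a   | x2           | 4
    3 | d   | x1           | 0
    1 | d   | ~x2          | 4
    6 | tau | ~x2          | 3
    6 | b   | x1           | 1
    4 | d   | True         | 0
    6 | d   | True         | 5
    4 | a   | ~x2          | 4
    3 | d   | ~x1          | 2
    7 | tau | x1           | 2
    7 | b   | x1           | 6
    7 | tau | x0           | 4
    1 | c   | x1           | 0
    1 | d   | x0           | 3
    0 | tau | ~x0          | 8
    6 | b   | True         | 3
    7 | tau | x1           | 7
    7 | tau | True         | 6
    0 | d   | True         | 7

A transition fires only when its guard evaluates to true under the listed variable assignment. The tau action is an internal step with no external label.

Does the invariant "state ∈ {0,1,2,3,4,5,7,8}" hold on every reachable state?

Inv-set: {0,1,2,3,4,5,7,8}
Reach set: {0,2,3,4,5,6,7}
  0: ✓
  2: ✓
  3: ✓
  4: ✓
  5: ✓
  6: ✗ unsafe
  7: ✓
counterexample path to 6: d·tau

Answer: INVARIANT VIOLATED at state 6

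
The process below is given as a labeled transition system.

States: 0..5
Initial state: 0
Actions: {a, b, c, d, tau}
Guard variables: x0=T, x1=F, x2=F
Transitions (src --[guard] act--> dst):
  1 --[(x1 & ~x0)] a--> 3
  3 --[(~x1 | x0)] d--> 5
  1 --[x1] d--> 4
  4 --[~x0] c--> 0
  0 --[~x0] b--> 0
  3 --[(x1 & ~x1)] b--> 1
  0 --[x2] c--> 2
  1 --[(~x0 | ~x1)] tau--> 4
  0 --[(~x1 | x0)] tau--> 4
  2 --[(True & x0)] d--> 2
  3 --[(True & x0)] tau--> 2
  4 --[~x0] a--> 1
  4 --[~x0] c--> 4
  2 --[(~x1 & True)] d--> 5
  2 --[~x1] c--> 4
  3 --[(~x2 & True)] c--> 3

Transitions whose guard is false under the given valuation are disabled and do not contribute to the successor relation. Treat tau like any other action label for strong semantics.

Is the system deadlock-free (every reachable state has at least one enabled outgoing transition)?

Reachable = {0,4}
  0: tau→4  [deg 1]
  4: ∅  [STUCK]
witness 4: tau

Answer: DEADLOCK at state 4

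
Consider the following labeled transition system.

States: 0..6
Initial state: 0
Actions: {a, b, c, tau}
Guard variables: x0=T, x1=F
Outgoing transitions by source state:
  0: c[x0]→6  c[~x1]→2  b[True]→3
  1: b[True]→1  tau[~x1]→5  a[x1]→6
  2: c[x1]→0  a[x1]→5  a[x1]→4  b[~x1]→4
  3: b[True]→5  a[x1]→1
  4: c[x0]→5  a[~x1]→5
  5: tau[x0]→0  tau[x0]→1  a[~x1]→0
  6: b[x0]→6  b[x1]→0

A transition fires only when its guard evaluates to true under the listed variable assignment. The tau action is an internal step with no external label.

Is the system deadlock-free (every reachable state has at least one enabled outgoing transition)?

Answer: DEADLOCK-FREE

Working:
Reachable = {0,1,2,3,4,5,6}
  0: b→3  c→2  c→6  [3 out]
  1: b→1  tau→5  [2 out]
  2: b→4  [1 out]
  3: b→5  [1 out]
  4: a→5  c→5  [2 out]
  5: a→0  tau→0  tau→1  [3 out]
  6: b→6  [1 out]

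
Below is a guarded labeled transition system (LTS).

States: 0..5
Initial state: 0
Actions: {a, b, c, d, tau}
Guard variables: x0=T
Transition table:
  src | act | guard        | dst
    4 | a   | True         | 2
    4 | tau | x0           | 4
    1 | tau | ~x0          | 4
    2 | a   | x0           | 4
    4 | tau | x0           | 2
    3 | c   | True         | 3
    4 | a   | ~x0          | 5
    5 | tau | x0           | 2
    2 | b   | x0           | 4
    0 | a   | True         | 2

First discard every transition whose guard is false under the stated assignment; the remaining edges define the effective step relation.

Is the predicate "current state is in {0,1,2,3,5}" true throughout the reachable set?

Answer: INVARIANT VIOLATED at state 4

Analysis:
Safe = {0,1,2,3,5}
Reach set: {0,2,4}
  0: ok
  2: ok
  4: outside
reach 4 via a·a — violates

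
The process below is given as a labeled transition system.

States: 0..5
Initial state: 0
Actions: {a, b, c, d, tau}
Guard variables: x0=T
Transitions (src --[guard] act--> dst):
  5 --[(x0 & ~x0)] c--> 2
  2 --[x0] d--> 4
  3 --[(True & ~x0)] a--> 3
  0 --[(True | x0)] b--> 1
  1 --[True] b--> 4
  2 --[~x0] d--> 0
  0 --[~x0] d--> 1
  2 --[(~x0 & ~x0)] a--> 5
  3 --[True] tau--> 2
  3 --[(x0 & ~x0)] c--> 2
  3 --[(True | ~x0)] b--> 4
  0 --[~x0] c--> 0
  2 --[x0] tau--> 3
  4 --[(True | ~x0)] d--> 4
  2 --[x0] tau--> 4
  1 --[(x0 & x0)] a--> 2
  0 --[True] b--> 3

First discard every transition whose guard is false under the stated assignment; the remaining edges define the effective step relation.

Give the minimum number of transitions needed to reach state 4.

Answer: 2

Working:
BFS to 4:
  L0 = {0}
  L1 = {1,3}
  L2 = {2,4}
depth(4)=2, e.g. b·b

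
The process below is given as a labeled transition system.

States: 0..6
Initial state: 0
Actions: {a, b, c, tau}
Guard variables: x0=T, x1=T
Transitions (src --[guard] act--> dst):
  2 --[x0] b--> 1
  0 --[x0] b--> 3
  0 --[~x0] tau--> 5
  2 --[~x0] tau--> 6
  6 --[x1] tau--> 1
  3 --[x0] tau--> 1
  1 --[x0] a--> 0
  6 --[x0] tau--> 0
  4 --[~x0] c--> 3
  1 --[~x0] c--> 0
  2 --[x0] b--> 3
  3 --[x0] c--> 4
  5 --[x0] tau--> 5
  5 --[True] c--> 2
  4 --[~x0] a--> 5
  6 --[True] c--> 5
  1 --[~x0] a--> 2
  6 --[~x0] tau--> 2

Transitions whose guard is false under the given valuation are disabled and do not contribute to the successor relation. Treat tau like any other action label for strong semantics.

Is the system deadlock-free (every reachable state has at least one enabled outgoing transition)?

Answer: DEADLOCK at state 4

Trace:
R = {0,1,3,4}
  0: b→3  [1 exit(s)]
  1: a→0  [1 exit(s)]
  3: c→4  tau→1  [2 exit(s)]
  4: ∅  [deadlock]
trace reaching 4: b·c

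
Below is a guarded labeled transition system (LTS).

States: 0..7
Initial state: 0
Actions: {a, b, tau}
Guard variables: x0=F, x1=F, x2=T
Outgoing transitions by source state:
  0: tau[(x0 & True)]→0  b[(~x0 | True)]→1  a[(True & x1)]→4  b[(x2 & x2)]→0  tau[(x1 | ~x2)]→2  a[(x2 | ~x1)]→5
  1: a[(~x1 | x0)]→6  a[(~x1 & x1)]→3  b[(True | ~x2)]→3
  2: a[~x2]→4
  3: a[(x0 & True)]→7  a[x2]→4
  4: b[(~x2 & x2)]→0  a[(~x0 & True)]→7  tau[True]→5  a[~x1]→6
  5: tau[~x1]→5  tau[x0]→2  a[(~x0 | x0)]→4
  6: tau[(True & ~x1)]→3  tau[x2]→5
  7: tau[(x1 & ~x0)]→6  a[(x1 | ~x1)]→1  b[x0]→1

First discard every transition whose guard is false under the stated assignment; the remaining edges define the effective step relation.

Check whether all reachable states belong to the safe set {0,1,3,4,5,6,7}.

Answer: INVARIANT HOLDS

Working:
Safe = {0,1,3,4,5,6,7}
R = {0,1,3,4,5,6,7}
  0: safe
  1: safe
  3: safe
  4: safe
  5: safe
  6: safe
  7: safe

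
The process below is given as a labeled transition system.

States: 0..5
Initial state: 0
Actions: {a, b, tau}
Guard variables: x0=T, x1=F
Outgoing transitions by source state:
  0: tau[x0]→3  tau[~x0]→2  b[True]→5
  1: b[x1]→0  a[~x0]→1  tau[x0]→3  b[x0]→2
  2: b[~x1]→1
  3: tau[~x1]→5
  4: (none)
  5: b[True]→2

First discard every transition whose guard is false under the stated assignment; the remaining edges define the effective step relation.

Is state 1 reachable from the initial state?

Answer: REACHABLE

Trace:
After dropping false guards: 7 live edges.
Layer 0: {0}
Layer 1: {3,5}  total {0,3,5}
Layer 2: {2}  total {0,2,3,5}
Layer 3: {1}  total {0,1,2,3,5}
R = {0,1,2,3,5}
witness 1: b·b·b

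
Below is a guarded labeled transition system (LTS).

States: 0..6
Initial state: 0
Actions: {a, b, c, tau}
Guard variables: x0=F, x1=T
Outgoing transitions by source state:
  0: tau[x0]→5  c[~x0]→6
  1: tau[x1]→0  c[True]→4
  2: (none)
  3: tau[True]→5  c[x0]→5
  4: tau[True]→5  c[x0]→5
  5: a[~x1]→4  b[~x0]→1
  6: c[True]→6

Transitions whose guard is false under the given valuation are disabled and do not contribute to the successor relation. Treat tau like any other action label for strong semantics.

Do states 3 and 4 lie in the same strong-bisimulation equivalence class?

Answer: BISIMILAR

Analysis:
Compute ~ classes (split until stable):
  P[0] = {{0,1,2,3,4,5,6}}
  P[1] = {{0,6},{1},{2},{3,4},{5}}
5 equivalence class(es) (converged in 2)
class of 3: {3,4}; class of 4: {3,4}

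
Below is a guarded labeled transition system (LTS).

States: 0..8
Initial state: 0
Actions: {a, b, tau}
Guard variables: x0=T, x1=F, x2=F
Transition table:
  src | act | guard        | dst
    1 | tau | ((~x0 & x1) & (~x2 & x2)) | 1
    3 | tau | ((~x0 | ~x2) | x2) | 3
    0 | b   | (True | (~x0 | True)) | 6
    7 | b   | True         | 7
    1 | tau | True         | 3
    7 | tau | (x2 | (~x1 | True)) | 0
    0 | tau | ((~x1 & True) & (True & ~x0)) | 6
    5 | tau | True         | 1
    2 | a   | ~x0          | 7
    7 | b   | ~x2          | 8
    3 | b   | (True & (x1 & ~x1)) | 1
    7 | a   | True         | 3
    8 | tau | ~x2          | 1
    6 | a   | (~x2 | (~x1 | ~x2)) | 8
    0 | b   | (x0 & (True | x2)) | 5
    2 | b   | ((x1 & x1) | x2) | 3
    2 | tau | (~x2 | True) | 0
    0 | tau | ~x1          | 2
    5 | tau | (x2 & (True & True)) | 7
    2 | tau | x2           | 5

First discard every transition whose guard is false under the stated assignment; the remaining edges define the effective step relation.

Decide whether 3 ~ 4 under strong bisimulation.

Compute ~ classes (split until stable):
  P[0] = {{0,1,2,3,4,5,6,7,8}}
  P[1] = {{0},{1,2,3,5,8},{4},{6},{7}}
  P[2] = {{0},{1,3,5,8},{2},{4},{6},{7}}
stable after 3 split(s): 6 block(s)
class of 3: {1,3,5,8}; class of 4: {4}

Answer: NOT BISIMILAR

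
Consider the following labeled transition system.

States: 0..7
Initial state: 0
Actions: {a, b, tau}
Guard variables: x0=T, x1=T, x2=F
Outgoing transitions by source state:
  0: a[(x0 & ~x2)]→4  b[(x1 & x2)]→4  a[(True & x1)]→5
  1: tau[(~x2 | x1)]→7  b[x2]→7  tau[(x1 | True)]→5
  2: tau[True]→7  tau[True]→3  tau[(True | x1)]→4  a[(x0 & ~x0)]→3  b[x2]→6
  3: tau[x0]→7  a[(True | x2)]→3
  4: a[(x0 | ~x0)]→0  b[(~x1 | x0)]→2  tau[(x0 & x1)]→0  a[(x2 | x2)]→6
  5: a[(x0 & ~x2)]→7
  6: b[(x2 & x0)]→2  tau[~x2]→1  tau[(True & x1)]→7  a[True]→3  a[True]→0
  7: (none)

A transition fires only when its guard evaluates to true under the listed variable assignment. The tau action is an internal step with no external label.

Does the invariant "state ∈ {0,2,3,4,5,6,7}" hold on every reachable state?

Answer: INVARIANT HOLDS

Trace:
Safe = {0,2,3,4,5,6,7}
Reachable = {0,2,3,4,5,7}
  0: ok
  2: ok
  3: ok
  4: ok
  5: ok
  7: ok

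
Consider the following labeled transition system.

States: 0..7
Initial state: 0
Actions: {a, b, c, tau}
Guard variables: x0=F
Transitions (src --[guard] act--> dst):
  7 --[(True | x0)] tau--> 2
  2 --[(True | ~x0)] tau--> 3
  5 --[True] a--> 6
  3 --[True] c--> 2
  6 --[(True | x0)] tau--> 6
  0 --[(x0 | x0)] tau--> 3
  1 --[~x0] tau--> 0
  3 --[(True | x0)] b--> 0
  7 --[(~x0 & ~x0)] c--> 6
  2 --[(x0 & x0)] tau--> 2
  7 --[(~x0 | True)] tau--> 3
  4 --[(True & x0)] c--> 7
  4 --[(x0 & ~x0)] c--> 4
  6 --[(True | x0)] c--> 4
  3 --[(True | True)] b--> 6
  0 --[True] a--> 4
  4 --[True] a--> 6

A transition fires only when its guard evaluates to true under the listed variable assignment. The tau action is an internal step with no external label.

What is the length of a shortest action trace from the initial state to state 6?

Answer: 2

Working:
Layered search for 6:
  Layer 0: {0}
  Layer 1: {4}
  Layer 2: {6}
depth(6)=2, e.g. a·a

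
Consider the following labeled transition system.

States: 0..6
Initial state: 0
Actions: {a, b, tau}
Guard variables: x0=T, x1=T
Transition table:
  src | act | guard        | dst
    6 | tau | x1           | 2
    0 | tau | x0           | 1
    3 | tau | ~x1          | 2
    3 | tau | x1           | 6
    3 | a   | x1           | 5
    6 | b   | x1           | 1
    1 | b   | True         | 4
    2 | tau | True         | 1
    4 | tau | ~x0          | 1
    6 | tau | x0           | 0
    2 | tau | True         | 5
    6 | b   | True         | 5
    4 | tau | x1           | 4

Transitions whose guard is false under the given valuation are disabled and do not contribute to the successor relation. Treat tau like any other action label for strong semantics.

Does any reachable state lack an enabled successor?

Answer: DEADLOCK-FREE

Working:
Reach set: {0,1,4}
  0: tau→1  [deg 1]
  1: b→4  [deg 1]
  4: tau→4  [deg 1]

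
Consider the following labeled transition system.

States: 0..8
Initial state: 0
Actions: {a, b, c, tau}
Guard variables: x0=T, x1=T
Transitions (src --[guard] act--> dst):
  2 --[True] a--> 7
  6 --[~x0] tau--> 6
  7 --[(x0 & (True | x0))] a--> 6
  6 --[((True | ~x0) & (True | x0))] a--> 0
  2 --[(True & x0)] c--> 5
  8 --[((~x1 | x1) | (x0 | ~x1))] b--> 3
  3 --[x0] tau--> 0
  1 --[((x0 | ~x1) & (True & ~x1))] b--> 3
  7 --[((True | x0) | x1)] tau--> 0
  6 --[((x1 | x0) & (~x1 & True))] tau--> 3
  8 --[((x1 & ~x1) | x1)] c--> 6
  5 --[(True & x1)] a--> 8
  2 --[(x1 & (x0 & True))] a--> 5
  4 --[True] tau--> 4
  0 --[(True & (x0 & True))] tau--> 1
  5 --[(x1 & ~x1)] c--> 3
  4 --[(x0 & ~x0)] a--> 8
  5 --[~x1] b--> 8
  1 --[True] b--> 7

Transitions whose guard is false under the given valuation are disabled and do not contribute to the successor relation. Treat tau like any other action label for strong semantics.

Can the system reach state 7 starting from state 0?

Answer: REACHABLE

Analysis:
13 transition(s) survive guard evaluation.
depth 0: {0}
depth 1: {1}  cumulative {0,1}
depth 2: {7}  cumulative {0,1,7}
depth 3: {6}  cumulative {0,1,6,7}
Reachable = {0,1,6,7}
witness 7: tau·b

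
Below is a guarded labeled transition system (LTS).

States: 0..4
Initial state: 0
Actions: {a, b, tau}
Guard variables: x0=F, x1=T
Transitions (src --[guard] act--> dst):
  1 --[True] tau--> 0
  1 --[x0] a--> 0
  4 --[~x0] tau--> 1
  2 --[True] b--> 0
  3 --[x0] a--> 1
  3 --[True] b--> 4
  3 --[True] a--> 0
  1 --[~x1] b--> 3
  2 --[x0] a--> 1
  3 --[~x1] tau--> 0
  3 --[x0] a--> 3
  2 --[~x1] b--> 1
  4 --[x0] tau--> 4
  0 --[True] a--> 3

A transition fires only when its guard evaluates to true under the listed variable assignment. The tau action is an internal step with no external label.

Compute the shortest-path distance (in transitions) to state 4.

Answer: 2

Working:
BFS to 4:
  depth 0: {0}
  depth 1: {3}
  depth 2: {4}
first hit 4 at d=2 via a·b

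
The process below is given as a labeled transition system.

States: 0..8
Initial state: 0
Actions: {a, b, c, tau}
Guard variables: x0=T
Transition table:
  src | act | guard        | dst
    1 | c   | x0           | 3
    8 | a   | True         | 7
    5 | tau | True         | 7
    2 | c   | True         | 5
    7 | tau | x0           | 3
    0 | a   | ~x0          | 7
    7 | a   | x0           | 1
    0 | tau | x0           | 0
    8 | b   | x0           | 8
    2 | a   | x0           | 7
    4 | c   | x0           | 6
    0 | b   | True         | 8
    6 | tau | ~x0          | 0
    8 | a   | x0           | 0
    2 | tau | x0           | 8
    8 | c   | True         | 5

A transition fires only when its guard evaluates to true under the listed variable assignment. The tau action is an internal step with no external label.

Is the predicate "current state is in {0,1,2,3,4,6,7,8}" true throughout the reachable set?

Inv-set: {0,1,2,3,4,6,7,8}
Reachable = {0,1,3,5,7,8}
  0: safe
  1: safe
  3: safe
  5: VIOLATES
  7: safe
  8: safe
reach 5 via b·c — violates

Answer: INVARIANT VIOLATED at state 5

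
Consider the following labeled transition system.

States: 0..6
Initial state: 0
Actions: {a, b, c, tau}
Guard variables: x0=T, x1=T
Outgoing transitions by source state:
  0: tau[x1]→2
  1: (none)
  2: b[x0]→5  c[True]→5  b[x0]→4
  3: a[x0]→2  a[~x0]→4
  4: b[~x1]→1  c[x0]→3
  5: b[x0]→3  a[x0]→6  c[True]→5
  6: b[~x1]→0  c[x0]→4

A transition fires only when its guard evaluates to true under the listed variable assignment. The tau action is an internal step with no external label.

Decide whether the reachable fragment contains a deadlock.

R = {0,2,3,4,5,6}
  0: tau→2  [deg 1]
  2: b→4  b→5  c→5  [deg 3]
  3: a→2  [deg 1]
  4: c→3  [deg 1]
  5: a→6  b→3  c→5  [deg 3]
  6: c→4  [deg 1]

Answer: DEADLOCK-FREE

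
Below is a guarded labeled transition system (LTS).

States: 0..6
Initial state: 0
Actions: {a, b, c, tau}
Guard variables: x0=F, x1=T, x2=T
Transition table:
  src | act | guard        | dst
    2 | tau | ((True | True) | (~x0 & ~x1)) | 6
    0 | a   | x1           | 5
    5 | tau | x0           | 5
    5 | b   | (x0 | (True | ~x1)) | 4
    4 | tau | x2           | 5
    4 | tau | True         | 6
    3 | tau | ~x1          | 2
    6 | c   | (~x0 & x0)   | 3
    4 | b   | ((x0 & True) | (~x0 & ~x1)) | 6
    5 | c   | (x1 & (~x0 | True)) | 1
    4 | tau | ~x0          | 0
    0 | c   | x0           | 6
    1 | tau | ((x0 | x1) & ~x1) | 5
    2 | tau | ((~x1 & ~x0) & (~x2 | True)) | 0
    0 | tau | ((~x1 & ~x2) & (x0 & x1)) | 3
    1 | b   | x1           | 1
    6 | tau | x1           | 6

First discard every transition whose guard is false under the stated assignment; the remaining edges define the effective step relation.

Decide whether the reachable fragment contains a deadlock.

Answer: DEADLOCK-FREE

Analysis:
R = {0,1,4,5,6}
  0: a→5  [1 out]
  1: b→1  [1 out]
  4: tau→0  tau→5  tau→6  [3 out]
  5: b→4  c→1  [2 out]
  6: tau→6  [1 out]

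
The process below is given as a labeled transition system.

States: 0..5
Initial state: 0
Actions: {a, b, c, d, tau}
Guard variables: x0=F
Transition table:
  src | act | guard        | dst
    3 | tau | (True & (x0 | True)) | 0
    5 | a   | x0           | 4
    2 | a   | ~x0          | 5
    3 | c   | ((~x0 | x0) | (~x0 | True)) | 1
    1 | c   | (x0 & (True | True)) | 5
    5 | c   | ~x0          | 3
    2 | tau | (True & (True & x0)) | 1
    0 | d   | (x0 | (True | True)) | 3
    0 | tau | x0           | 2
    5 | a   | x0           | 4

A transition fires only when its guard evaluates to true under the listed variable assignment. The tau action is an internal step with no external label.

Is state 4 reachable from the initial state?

Answer: UNREACHABLE

Working:
Guard filter leaves 5 enabled edge(s).
L0 = {0}
L1 = {3}  total {0,3}
L2 = {1}  total {0,1,3}
Reachable = {0,1,3}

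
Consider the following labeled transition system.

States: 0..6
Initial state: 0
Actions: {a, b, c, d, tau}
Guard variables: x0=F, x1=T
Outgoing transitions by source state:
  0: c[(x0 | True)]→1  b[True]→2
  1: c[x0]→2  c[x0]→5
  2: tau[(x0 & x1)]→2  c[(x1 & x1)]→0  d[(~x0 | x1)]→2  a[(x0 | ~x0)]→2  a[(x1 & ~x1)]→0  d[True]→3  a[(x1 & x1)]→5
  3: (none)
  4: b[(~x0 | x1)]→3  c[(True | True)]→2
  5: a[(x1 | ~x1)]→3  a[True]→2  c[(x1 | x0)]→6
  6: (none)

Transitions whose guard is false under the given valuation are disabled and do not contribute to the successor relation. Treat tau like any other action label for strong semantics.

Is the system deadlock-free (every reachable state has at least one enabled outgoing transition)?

Reach set: {0,1,2,3,5,6}
  0: b→2  c→1  [deg 2]
  1: ∅  [no exit]
  2: a→2  a→5  c→0  d→2  d→3  [deg 5]
  3: ∅  [no exit]
  5: a→2  a→3  c→6  [deg 3]
  6: ∅  [no exit]
Path to 1: c

Answer: DEADLOCK at state 1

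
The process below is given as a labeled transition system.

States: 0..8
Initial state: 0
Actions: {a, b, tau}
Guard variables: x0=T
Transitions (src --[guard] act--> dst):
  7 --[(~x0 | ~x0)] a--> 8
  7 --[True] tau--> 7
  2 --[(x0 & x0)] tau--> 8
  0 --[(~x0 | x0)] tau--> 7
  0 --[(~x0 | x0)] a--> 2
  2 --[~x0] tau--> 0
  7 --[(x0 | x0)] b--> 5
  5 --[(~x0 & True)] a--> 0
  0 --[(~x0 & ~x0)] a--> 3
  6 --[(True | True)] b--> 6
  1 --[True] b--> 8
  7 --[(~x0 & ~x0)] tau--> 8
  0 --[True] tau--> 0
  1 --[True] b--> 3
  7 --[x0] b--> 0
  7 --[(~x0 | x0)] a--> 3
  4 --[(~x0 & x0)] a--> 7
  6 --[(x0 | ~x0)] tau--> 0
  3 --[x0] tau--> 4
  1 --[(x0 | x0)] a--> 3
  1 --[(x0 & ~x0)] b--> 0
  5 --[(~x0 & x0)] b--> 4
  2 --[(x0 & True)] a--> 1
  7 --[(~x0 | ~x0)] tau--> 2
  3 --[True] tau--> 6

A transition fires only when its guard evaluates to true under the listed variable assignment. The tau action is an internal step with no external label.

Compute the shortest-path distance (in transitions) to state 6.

Layered search for 6:
  depth 0: {0}
  depth 1: {2,7}
  depth 2: {1,3,5,8}
  depth 3: {4,6}
first hit 6 at d=3 via tau·a·tau

Answer: 3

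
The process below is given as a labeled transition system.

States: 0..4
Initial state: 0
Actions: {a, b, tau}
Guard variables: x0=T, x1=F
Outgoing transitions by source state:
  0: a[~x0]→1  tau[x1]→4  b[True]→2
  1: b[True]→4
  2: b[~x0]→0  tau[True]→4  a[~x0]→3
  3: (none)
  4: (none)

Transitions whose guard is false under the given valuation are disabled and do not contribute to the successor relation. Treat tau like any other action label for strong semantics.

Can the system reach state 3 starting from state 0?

Answer: UNREACHABLE

Working:
After dropping false guards: 3 live edges.
Layer 0: {0}
Layer 1: {2}  now seen {0,2}
Layer 2: {4}  now seen {0,2,4}
Reach set: {0,2,4}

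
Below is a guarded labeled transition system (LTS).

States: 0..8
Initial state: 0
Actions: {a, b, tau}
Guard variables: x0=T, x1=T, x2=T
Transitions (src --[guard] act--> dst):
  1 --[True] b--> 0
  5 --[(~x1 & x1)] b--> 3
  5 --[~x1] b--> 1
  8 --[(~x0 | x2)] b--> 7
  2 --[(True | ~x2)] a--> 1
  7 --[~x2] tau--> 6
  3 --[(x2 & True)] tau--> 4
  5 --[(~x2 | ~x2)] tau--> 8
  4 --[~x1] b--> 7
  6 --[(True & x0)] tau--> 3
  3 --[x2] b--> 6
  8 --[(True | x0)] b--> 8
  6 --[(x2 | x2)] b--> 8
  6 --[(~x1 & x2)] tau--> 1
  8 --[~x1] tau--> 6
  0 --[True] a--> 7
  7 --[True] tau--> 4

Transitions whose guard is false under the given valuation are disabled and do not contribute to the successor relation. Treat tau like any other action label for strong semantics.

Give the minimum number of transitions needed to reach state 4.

Answer: 2

Working:
BFS to 4:
  L0 = {0}
  L1 = {7}
  L2 = {4}
first hit 4 at d=2 via a·tau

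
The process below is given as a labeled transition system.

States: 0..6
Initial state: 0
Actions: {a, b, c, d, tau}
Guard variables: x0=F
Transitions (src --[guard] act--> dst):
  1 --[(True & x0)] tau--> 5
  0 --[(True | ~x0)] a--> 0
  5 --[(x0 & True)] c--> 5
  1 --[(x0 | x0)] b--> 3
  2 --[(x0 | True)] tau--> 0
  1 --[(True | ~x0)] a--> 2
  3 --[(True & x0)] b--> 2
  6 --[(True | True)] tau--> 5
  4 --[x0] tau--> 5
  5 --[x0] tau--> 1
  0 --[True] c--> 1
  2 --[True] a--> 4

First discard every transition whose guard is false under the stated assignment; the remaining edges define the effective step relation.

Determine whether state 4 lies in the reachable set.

6 transition(s) survive guard evaluation.
depth 0: {0}
depth 1: {1}  total {0,1}
depth 2: {2}  total {0,1,2}
depth 3: {4}  total {0,1,2,4}
R = {0,1,2,4}
Path to 4: c·a·a

Answer: REACHABLE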